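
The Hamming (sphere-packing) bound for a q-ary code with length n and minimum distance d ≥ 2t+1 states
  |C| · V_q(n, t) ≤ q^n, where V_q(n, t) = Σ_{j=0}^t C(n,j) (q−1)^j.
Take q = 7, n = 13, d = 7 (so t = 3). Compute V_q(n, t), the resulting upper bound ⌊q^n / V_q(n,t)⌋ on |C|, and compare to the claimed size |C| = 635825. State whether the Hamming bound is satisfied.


V_q(n, t) = 64663, q^n = 96889010407, Hamming bound = 1498368, |C| = 635825 ≤ bound (satisfied).

Step 1: Compute V_q(n, t) = Σ_{j=0}^3 C(n, j) (q−1)^j.
  j = 0: C(13,0)·(6)^0 = 1·1 = 1.
  j = 1: C(13,1)·(6)^1 = 13·6 = 78.
  j = 2: C(13,2)·(6)^2 = 78·36 = 2808.
  j = 3: C(13,3)·(6)^3 = 286·216 = 61776.
  V_q(n, t) = 1 + 78 + 2808 + 61776 = 64663.
Step 2: q^n = 7^13 = 96889010407.
Step 3: Hamming bound ⌊q^n / V_q(n,t)⌋ = ⌊96889010407/64663⌋ = 1498368.
Step 4: Compare |C| = 635825 to 1498368: satisfied.
The claimed |C| lies below the Hamming bound.


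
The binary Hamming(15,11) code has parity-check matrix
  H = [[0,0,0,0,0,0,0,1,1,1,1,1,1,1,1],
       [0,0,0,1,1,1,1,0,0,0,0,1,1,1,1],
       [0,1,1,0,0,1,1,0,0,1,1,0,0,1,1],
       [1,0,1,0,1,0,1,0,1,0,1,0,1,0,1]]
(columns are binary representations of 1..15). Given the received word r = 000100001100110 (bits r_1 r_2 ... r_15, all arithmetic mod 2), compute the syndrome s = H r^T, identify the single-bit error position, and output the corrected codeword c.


s = (0, 1, 0, 0)^T, error position = 4, corrected codeword c = 000000001100110

Compute s = H r^T mod 2 one row at a time:
  s_1 = 0 + 1 + 1 + 0 + 0 + 1 + 1 + 0 = 4 ≡ 0 (mod 2).
  s_2 = 1 + 0 + 0 + 0 + 0 + 1 + 1 + 0 = 3 ≡ 1 (mod 2).
  s_3 = 0 + 0 + 0 + 0 + 1 + 0 + 1 + 0 = 2 ≡ 0 (mod 2).
  s_4 = 0 + 0 + 0 + 0 + 1 + 0 + 1 + 0 = 2 ≡ 0 (mod 2).
s = (0, 1, 0, 0)^T — this equals column 4 of H (binary 0100), so error is at position 4.
Correct: flip bit 4 of r = 000100001100110 to get c = 000000001100110.


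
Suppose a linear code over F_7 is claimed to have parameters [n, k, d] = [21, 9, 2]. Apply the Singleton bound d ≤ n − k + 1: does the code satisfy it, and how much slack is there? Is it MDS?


Singleton RHS = n − k + 1 = 13, slack = 11, bound satisfied, not MDS.

Singleton bound: d ≤ n − k + 1.
Here n = 21, k = 9, so n − k + 1 = 13.
Given d = 2, check d ≤ 13: YES.
Slack = (n − k + 1) − d = 11.
The code is NOT MDS (slack = 11 > 0).
Description: the claimed parameters are [21, 9, 2]_7; such a code would be non-MDS.


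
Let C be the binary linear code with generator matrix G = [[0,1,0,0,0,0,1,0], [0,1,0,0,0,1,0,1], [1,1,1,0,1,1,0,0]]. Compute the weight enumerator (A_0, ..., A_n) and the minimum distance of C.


Weight distribution: A_0 = 1, A_2 = 1, A_3 = 2, A_4 = 1, A_5 = 2, A_6 = 1. Minimum distance d = 2.

Enumerate all 2^3 = 8 messages m ∈ F_2^3.
For each, compute codeword c = mG in F_2^8, then tally its weight.
  m = 000 → c = 00000000, weight = 0.
  m = 100 → c = 01000010, weight = 2.
  m = 010 → c = 01000101, weight = 3.
  m = 110 → c = 00000111, weight = 3.
  m = 001 → c = 11101100, weight = 5.
  m = 101 → c = 10101110, weight = 5.
  m = 011 → c = 10101001, weight = 4.
  m = 111 → c = 11101011, weight = 6.
Tally weights:
  weight 0: 1 codewords.
  weight 2: 1 codewords.
  weight 3: 2 codewords.
  weight 4: 1 codewords.
  weight 5: 2 codewords.
  weight 6: 1 codewords.
Minimum distance d = smallest w > 0 with A_w > 0 = 2.
Sanity: Σ A_w = 8 = 2^3 = 8 ✓.


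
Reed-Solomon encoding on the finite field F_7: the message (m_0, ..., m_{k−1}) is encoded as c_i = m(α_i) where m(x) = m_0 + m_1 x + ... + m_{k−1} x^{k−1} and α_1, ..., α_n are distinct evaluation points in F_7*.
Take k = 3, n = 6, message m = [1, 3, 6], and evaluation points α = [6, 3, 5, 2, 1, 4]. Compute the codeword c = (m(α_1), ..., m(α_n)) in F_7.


c = [4, 1, 5, 3, 3, 4]

Message polynomial: m(x) = 1 + 3·x + 6·x^2 (mod 7).
For each evaluation point α_i, compute m(α_i) mod 7:
  α_1 = 6: Horner steps 6 → 4 → 4, so m(6) = 4.
  α_2 = 3: Horner steps 6 → 0 → 1, so m(3) = 1.
  α_3 = 5: Horner steps 6 → 5 → 5, so m(5) = 5.
  α_4 = 2: Horner steps 6 → 1 → 3, so m(2) = 3.
  α_5 = 1: Horner steps 6 → 2 → 3, so m(1) = 3.
  α_6 = 4: Horner steps 6 → 6 → 4, so m(4) = 4.
Codeword c = [4, 1, 5, 3, 3, 4] ∈ F_7^6.


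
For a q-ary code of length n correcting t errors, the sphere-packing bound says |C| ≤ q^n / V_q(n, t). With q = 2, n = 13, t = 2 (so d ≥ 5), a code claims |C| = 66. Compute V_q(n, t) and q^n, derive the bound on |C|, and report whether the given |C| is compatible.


V_q(n, t) = 92, q^n = 8192, Hamming bound = 89, |C| = 66 ≤ bound (satisfied).

Step 1: Compute V_q(n, t) = Σ_{j=0}^2 C(n, j) (q−1)^j.
  j = 0: C(13,0)·(1)^0 = 1·1 = 1.
  j = 1: C(13,1)·(1)^1 = 13·1 = 13.
  j = 2: C(13,2)·(1)^2 = 78·1 = 78.
  V_q(n, t) = 1 + 13 + 78 = 92.
Step 2: q^n = 2^13 = 8192.
Step 3: Hamming bound ⌊q^n / V_q(n,t)⌋ = ⌊8192/92⌋ = 89.
Step 4: Compare |C| = 66 to 89: satisfied.
The claimed |C| lies below the Hamming bound.


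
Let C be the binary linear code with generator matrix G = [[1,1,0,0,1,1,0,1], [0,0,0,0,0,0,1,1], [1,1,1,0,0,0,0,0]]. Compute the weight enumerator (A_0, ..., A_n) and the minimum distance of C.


Weight distribution: A_0 = 1, A_2 = 1, A_3 = 1, A_4 = 2, A_5 = 3. Minimum distance d = 2.

Enumerate all 2^3 = 8 messages m ∈ F_2^3.
For each, compute codeword c = mG in F_2^8, then tally its weight.
  m = 000 → c = 00000000, weight = 0.
  m = 100 → c = 11001101, weight = 5.
  m = 010 → c = 00000011, weight = 2.
  m = 110 → c = 11001110, weight = 5.
  m = 001 → c = 11100000, weight = 3.
  m = 101 → c = 00101101, weight = 4.
  m = 011 → c = 11100011, weight = 5.
  m = 111 → c = 00101110, weight = 4.
Tally weights:
  weight 0: 1 codewords.
  weight 2: 1 codewords.
  weight 3: 1 codewords.
  weight 4: 2 codewords.
  weight 5: 3 codewords.
Minimum distance d = smallest w > 0 with A_w > 0 = 2.
Sanity: Σ A_w = 8 = 2^3 = 8 ✓.


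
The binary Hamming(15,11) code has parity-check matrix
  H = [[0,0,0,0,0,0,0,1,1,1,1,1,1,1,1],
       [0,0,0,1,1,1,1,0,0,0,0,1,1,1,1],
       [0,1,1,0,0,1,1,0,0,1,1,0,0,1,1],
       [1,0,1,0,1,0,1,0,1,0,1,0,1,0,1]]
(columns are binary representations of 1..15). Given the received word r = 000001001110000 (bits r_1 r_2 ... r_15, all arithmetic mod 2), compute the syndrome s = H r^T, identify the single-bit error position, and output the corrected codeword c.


s = (1, 1, 1, 0)^T, error position = 14, corrected codeword c = 000001001110010

Compute s = H r^T mod 2 one row at a time:
  s_1 = 0 + 1 + 1 + 1 + 0 + 0 + 0 + 0 = 3 ≡ 1 (mod 2).
  s_2 = 0 + 0 + 1 + 0 + 0 + 0 + 0 + 0 = 1 ≡ 1 (mod 2).
  s_3 = 0 + 0 + 1 + 0 + 1 + 1 + 0 + 0 = 3 ≡ 1 (mod 2).
  s_4 = 0 + 0 + 0 + 0 + 1 + 1 + 0 + 0 = 2 ≡ 0 (mod 2).
s = (1, 1, 1, 0)^T — this equals column 14 of H (binary 1110), so error is at position 14.
Correct: flip bit 14 of r = 000001001110000 to get c = 000001001110010.


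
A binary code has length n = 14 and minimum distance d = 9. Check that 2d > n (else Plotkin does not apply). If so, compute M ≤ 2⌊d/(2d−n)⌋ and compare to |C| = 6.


Plotkin bound M ≤ 4; given |C| = 6 > bound (violated).

Check applicability: 2d = 18, n = 14.
2d − n = 4 > 0, so Plotkin applies.
Compute d/(2d−n) = 9/4 ≈ 2.2500.
⌊d/(2d−n)⌋ = 2.
Plotkin bound: M ≤ 2·2 = 4.
Given |C| = 6, check: VIOLATED.
This |C| is above the Plotkin bound, so no binary code with n = 14, d = 9 and 6 codewords exists.


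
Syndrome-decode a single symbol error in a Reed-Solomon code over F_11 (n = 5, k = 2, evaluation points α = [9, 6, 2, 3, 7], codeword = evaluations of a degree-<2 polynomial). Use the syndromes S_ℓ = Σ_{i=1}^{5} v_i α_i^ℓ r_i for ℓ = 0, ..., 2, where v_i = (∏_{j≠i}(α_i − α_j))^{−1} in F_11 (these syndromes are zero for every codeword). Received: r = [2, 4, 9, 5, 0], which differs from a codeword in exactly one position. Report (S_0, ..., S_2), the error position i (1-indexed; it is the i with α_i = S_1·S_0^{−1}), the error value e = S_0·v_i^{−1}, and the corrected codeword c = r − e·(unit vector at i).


S = (1, 9, 4), error at position 1, error magnitude e = 10, c = [3, 4, 9, 5, 0].

Step 1: column multipliers v_i = (∏_{j≠i}(α_i − α_j))^{−1} mod 11.
  i = 1 (α = 9): (9−6)(9−2)(9−3)(9−7) = 3·7·6·2 = 252 ≡ 10, so v_1 = 10^{−1} = 10 (mod 11).
  i = 2 (α = 6): (6−9)(6−2)(6−3)(6−7) = (−3)·4·3·(−1) = 36 ≡ 3, so v_2 = 3^{−1} = 4 (mod 11).
  i = 3 (α = 2): (2−9)(2−6)(2−3)(2−7) = (−7)·(−4)·(−1)·(−5) = 140 ≡ 8, so v_3 = 8^{−1} = 7 (mod 11).
  i = 4 (α = 3): (3−9)(3−6)(3−2)(3−7) = (−6)·(−3)·1·(−4) = −72 ≡ 5, so v_4 = 5^{−1} = 9 (mod 11).
  i = 5 (α = 7): (7−9)(7−6)(7−2)(7−3) = (−2)·1·5·4 = −40 ≡ 4, so v_5 = 4^{−1} = 3 (mod 11).
  v = [10, 4, 7, 9, 3].
Step 2: syndromes of r = [2, 4, 9, 5, 0] (all sums mod 11).
  S_0 = Σ v_i r_i = 10·2 + 4·4 + 7·9 + 9·5 + 3·0 = 144 ≡ 1.
  S_1 = Σ v_i α_i r_i = 10·9·2 + 4·6·4 + 7·2·9 + 9·3·5 + 3·7·0 = 537 ≡ 9.
  α_i^2 mod 11 = [4, 3, 4, 9, 5].
  S_2 = Σ v_i α_i^2 r_i = 10·4·2 + 4·3·4 + 7·4·9 + 9·9·5 + 3·5·0 = 785 ≡ 4.
  S = (1, 9, 4) ≠ 0, so r is not a codeword (an error is present).
Step 3: locate the error. For a single error e at position i, S_ℓ = v_i·e·α_i^ℓ, so α_err = S_1/S_0.
  S_0^{−1} = 1^{−1} = 1 (mod 11), so α_err = 9·1 = 9 ≡ 9 = α_1. Error position i = 1.
  Consistency check: S_2/S_1 = 4·5 = 20 ≡ 9 = α_err ✓ (single-error assumption holds).
Step 4: error magnitude e = S_0/v_1 = S_0·∏_{j≠1}(α_1 − α_j) = 1·10 = 10 ≡ 10 (mod 11).
Step 5: correct position 1: c_1 = r_1 − e = 2 − 10 ≡ 3 (mod 11). Hence c = [3, 4, 9, 5, 0].
  Check: interpolating c through the α_i gives m(x) = 6 + 7·x (degree < 2) with m(α_i) = c_i for every i, so c is indeed a codeword.


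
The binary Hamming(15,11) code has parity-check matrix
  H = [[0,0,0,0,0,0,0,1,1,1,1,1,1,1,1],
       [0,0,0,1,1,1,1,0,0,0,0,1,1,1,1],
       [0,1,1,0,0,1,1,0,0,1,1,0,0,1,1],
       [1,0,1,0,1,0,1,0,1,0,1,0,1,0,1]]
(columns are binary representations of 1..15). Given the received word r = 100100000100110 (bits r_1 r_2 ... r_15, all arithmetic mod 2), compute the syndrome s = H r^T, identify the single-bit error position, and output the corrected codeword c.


s = (1, 1, 0, 0)^T, error position = 12, corrected codeword c = 100100000101110

Compute s = H r^T mod 2 one row at a time:
  s_1 = 0 + 0 + 1 + 0 + 0 + 1 + 1 + 0 = 3 ≡ 1 (mod 2).
  s_2 = 1 + 0 + 0 + 0 + 0 + 1 + 1 + 0 = 3 ≡ 1 (mod 2).
  s_3 = 0 + 0 + 0 + 0 + 1 + 0 + 1 + 0 = 2 ≡ 0 (mod 2).
  s_4 = 1 + 0 + 0 + 0 + 0 + 0 + 1 + 0 = 2 ≡ 0 (mod 2).
s = (1, 1, 0, 0)^T — this equals column 12 of H (binary 1100), so error is at position 12.
Correct: flip bit 12 of r = 100100000100110 to get c = 100100000101110.


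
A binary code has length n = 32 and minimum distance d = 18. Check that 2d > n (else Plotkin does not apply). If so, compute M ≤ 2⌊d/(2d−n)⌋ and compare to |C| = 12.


Plotkin bound M ≤ 8; given |C| = 12 > bound (violated).

Check applicability: 2d = 36, n = 32.
2d − n = 4 > 0, so Plotkin applies.
Compute d/(2d−n) = 18/4 ≈ 4.5000.
⌊d/(2d−n)⌋ = 4.
Plotkin bound: M ≤ 2·4 = 8.
Given |C| = 12, check: VIOLATED.
This |C| is above the Plotkin bound, so no binary code with n = 32, d = 18 and 12 codewords exists.


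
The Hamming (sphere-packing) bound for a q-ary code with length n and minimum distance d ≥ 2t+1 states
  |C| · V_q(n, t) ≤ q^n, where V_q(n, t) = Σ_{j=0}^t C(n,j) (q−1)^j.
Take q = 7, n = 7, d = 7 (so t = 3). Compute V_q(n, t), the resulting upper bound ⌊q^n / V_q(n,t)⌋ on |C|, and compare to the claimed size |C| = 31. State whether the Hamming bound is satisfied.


V_q(n, t) = 8359, q^n = 823543, Hamming bound = 98, |C| = 31 ≤ bound (satisfied).

Step 1: Compute V_q(n, t) = Σ_{j=0}^3 C(n, j) (q−1)^j.
  j = 0: C(7,0)·(6)^0 = 1·1 = 1.
  j = 1: C(7,1)·(6)^1 = 7·6 = 42.
  j = 2: C(7,2)·(6)^2 = 21·36 = 756.
  j = 3: C(7,3)·(6)^3 = 35·216 = 7560.
  V_q(n, t) = 1 + 42 + 756 + 7560 = 8359.
Step 2: q^n = 7^7 = 823543.
Step 3: Hamming bound ⌊q^n / V_q(n,t)⌋ = ⌊823543/8359⌋ = 98.
Step 4: Compare |C| = 31 to 98: satisfied.
The claimed |C| lies below the Hamming bound.


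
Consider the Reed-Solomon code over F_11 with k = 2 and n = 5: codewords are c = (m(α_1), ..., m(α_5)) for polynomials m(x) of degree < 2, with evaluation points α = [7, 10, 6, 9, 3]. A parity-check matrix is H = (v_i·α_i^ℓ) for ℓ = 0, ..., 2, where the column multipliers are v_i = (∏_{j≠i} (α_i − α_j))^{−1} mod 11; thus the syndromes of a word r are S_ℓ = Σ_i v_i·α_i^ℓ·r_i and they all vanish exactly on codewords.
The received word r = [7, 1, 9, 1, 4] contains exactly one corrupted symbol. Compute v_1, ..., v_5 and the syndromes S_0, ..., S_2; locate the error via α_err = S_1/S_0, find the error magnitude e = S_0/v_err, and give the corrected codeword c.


S = (8, 6, 10), error at position 4, error magnitude e = 9, c = [7, 1, 9, 3, 4].

Step 1: column multipliers v_i = (∏_{j≠i}(α_i − α_j))^{−1} mod 11.
  i = 1 (α = 7): (7−10)(7−6)(7−9)(7−3) = (−3)·1·(−2)·4 = 24 ≡ 2, so v_1 = 2^{−1} = 6 (mod 11).
  i = 2 (α = 10): (10−7)(10−6)(10−9)(10−3) = 3·4·1·7 = 84 ≡ 7, so v_2 = 7^{−1} = 8 (mod 11).
  i = 3 (α = 6): (6−7)(6−10)(6−9)(6−3) = (−1)·(−4)·(−3)·3 = −36 ≡ 8, so v_3 = 8^{−1} = 7 (mod 11).
  i = 4 (α = 9): (9−7)(9−10)(9−6)(9−3) = 2·(−1)·3·6 = −36 ≡ 8, so v_4 = 8^{−1} = 7 (mod 11).
  i = 5 (α = 3): (3−7)(3−10)(3−6)(3−9) = (−4)·(−7)·(−3)·(−6) = 504 ≡ 9, so v_5 = 9^{−1} = 5 (mod 11).
  v = [6, 8, 7, 7, 5].
Step 2: syndromes of r = [7, 1, 9, 1, 4] (all sums mod 11).
  S_0 = Σ v_i r_i = 6·7 + 8·1 + 7·9 + 7·1 + 5·4 = 140 ≡ 8.
  S_1 = Σ v_i α_i r_i = 6·7·7 + 8·10·1 + 7·6·9 + 7·9·1 + 5·3·4 = 875 ≡ 6.
  α_i^2 mod 11 = [5, 1, 3, 4, 9].
  S_2 = Σ v_i α_i^2 r_i = 6·5·7 + 8·1·1 + 7·3·9 + 7·4·1 + 5·9·4 = 615 ≡ 10.
  S = (8, 6, 10) ≠ 0, so r is not a codeword (an error is present).
Step 3: locate the error. For a single error e at position i, S_ℓ = v_i·e·α_i^ℓ, so α_err = S_1/S_0.
  S_0^{−1} = 8^{−1} = 7 (mod 11), so α_err = 6·7 = 42 ≡ 9 = α_4. Error position i = 4.
  Consistency check: S_2/S_1 = 10·2 = 20 ≡ 9 = α_err ✓ (single-error assumption holds).
Step 4: error magnitude e = S_0/v_4 = S_0·∏_{j≠4}(α_4 − α_j) = 8·8 = 64 ≡ 9 (mod 11).
Step 5: correct position 4: c_4 = r_4 − e = 1 − 9 ≡ 3 (mod 11). Hence c = [7, 1, 9, 3, 4].
  Check: interpolating c through the α_i gives m(x) = 10 + 9·x (degree < 2) with m(α_i) = c_i for every i, so c is indeed a codeword.


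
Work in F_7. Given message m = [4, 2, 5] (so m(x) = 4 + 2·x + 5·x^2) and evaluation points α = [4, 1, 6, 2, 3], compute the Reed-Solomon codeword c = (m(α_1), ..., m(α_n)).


c = [1, 4, 0, 0, 6]

Message polynomial: m(x) = 4 + 2·x + 5·x^2 (mod 7).
For each evaluation point α_i, compute m(α_i) mod 7:
  α_1 = 4: Horner steps 5 → 1 → 1, so m(4) = 1.
  α_2 = 1: Horner steps 5 → 0 → 4, so m(1) = 4.
  α_3 = 6: Horner steps 5 → 4 → 0, so m(6) = 0.
  α_4 = 2: Horner steps 5 → 5 → 0, so m(2) = 0.
  α_5 = 3: Horner steps 5 → 3 → 6, so m(3) = 6.
Codeword c = [1, 4, 0, 0, 6] ∈ F_7^5.


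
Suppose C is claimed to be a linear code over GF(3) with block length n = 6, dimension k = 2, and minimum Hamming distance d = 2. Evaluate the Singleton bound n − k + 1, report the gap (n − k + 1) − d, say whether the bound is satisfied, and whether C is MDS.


Singleton RHS = n − k + 1 = 5, slack = 3, bound satisfied, not MDS.

Singleton bound: d ≤ n − k + 1.
Here n = 6, k = 2, so n − k + 1 = 5.
Given d = 2, check d ≤ 5: YES.
Slack = (n − k + 1) − d = 3.
The code is NOT MDS (slack = 3 > 0).
Description: the claimed parameters are [6, 2, 2]_3; such a code would be non-MDS.


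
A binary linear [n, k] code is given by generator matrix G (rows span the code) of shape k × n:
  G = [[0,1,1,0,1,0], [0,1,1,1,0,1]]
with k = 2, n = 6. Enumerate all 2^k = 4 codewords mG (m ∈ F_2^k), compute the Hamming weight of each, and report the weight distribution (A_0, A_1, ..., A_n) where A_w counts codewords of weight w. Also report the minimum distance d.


Weight distribution: A_0 = 1, A_3 = 2, A_4 = 1. Minimum distance d = 3.

Enumerate all 2^2 = 4 messages m ∈ F_2^2.
For each, compute codeword c = mG in F_2^6, then tally its weight.
  m = 00 → c = 000000, weight = 0.
  m = 10 → c = 011010, weight = 3.
  m = 01 → c = 011101, weight = 4.
  m = 11 → c = 000111, weight = 3.
Tally weights:
  weight 0: 1 codewords.
  weight 3: 2 codewords.
  weight 4: 1 codewords.
Minimum distance d = smallest w > 0 with A_w > 0 = 3.
Sanity: Σ A_w = 4 = 2^2 = 4 ✓.


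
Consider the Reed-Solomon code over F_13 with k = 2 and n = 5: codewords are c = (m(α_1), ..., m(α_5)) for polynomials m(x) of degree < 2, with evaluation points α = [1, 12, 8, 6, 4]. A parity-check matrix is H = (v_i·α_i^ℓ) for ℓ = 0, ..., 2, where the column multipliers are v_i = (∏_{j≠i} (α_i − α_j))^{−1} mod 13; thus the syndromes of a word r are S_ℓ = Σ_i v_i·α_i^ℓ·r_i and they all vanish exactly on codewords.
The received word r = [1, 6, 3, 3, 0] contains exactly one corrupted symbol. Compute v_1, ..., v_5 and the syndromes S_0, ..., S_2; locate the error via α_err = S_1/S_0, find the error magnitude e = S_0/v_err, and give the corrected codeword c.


S = (7, 3, 5), error at position 4, error magnitude e = 8, c = [1, 6, 3, 8, 0].

Step 1: column multipliers v_i = (∏_{j≠i}(α_i − α_j))^{−1} mod 13.
  i = 1 (α = 1): (1−12)(1−8)(1−6)(1−4) = (−11)·(−7)·(−5)·(−3) = 1155 ≡ 11, so v_1 = 11^{−1} = 6 (mod 13).
  i = 2 (α = 12): (12−1)(12−8)(12−6)(12−4) = 11·4·6·8 = 2112 ≡ 6, so v_2 = 6^{−1} = 11 (mod 13).
  i = 3 (α = 8): (8−1)(8−12)(8−6)(8−4) = 7·(−4)·2·4 = −224 ≡ 10, so v_3 = 10^{−1} = 4 (mod 13).
  i = 4 (α = 6): (6−1)(6−12)(6−8)(6−4) = 5·(−6)·(−2)·2 = 120 ≡ 3, so v_4 = 3^{−1} = 9 (mod 13).
  i = 5 (α = 4): (4−1)(4−12)(4−8)(4−6) = 3·(−8)·(−4)·(−2) = −192 ≡ 3, so v_5 = 3^{−1} = 9 (mod 13).
  v = [6, 11, 4, 9, 9].
Step 2: syndromes of r = [1, 6, 3, 3, 0] (all sums mod 13).
  S_0 = Σ v_i r_i = 6·1 + 11·6 + 4·3 + 9·3 + 9·0 = 111 ≡ 7.
  S_1 = Σ v_i α_i r_i = 6·1·1 + 11·12·6 + 4·8·3 + 9·6·3 + 9·4·0 = 1056 ≡ 3.
  α_i^2 mod 13 = [1, 1, 12, 10, 3].
  S_2 = Σ v_i α_i^2 r_i = 6·1·1 + 11·1·6 + 4·12·3 + 9·10·3 + 9·3·0 = 486 ≡ 5.
  S = (7, 3, 5) ≠ 0, so r is not a codeword (an error is present).
Step 3: locate the error. For a single error e at position i, S_ℓ = v_i·e·α_i^ℓ, so α_err = S_1/S_0.
  S_0^{−1} = 7^{−1} = 2 (mod 13), so α_err = 3·2 = 6 ≡ 6 = α_4. Error position i = 4.
  Consistency check: S_2/S_1 = 5·9 = 45 ≡ 6 = α_err ✓ (single-error assumption holds).
Step 4: error magnitude e = S_0/v_4 = S_0·∏_{j≠4}(α_4 − α_j) = 7·3 = 21 ≡ 8 (mod 13).
Step 5: correct position 4: c_4 = r_4 − e = 3 − 8 ≡ 8 (mod 13). Hence c = [1, 6, 3, 8, 0].
  Check: interpolating c through the α_i gives m(x) = 10 + 4·x (degree < 2) with m(α_i) = c_i for every i, so c is indeed a codeword.


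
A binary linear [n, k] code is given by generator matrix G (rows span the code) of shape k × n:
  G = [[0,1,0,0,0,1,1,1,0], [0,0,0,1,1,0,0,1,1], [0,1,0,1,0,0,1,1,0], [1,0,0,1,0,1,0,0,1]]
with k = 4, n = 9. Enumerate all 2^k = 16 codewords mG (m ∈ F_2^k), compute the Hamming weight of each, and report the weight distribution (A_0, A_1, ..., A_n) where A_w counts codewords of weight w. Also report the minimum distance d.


Weight distribution: A_0 = 1, A_2 = 2, A_4 = 9, A_6 = 4. Minimum distance d = 2.

Enumerate all 2^4 = 16 messages m ∈ F_2^4.
For each, compute codeword c = mG in F_2^9, then tally its weight.
  m = 0000 → c = 000000000, weight = 0.
  m = 1000 → c = 010001110, weight = 4.
  m = 0100 → c = 000110011, weight = 4.
  m = 1100 → c = 010111101, weight = 6.
  m = 0010 → c = 010100110, weight = 4.
  m = 1010 → c = 000101000, weight = 2.
  m = 0110 → c = 010010101, weight = 4.
  m = 1110 → c = 000011011, weight = 4.
  m = 0001 → c = 100101001, weight = 4.
  m = 1001 → c = 110100111, weight = 6.
  m = 0101 → c = 100011010, weight = 4.
  m = 1101 → c = 110010100, weight = 4.
  m = 0011 → c = 110001111, weight = 6.
  m = 1011 → c = 100000001, weight = 2.
  m = 0111 → c = 110111100, weight = 6.
  m = 1111 → c = 100110010, weight = 4.
Tally weights:
  weight 0: 1 codewords.
  weight 2: 2 codewords.
  weight 4: 9 codewords.
  weight 6: 4 codewords.
Minimum distance d = smallest w > 0 with A_w > 0 = 2.
Sanity: Σ A_w = 16 = 2^4 = 16 ✓.


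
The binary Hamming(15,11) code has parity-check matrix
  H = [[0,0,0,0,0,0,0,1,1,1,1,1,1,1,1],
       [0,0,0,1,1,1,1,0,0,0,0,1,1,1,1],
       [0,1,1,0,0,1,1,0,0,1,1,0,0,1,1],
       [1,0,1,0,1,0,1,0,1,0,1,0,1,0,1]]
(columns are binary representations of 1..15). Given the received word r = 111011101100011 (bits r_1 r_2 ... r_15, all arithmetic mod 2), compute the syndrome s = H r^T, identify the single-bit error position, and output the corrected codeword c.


s = (0, 1, 1, 0)^T, error position = 6, corrected codeword c = 111010101100011

Compute s = H r^T mod 2 one row at a time:
  s_1 = 0 + 1 + 1 + 0 + 0 + 0 + 1 + 1 = 4 ≡ 0 (mod 2).
  s_2 = 0 + 1 + 1 + 1 + 0 + 0 + 1 + 1 = 5 ≡ 1 (mod 2).
  s_3 = 1 + 1 + 1 + 1 + 1 + 0 + 1 + 1 = 7 ≡ 1 (mod 2).
  s_4 = 1 + 1 + 1 + 1 + 1 + 0 + 0 + 1 = 6 ≡ 0 (mod 2).
s = (0, 1, 1, 0)^T — this equals column 6 of H (binary 0110), so error is at position 6.
Correct: flip bit 6 of r = 111011101100011 to get c = 111010101100011.


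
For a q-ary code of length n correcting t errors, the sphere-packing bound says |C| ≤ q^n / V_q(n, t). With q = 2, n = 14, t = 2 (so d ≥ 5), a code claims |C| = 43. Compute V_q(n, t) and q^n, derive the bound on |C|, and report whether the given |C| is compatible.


V_q(n, t) = 106, q^n = 16384, Hamming bound = 154, |C| = 43 ≤ bound (satisfied).

Step 1: Compute V_q(n, t) = Σ_{j=0}^2 C(n, j) (q−1)^j.
  j = 0: C(14,0)·(1)^0 = 1·1 = 1.
  j = 1: C(14,1)·(1)^1 = 14·1 = 14.
  j = 2: C(14,2)·(1)^2 = 91·1 = 91.
  V_q(n, t) = 1 + 14 + 91 = 106.
Step 2: q^n = 2^14 = 16384.
Step 3: Hamming bound ⌊q^n / V_q(n,t)⌋ = ⌊16384/106⌋ = 154.
Step 4: Compare |C| = 43 to 154: satisfied.
The claimed |C| lies below the Hamming bound.


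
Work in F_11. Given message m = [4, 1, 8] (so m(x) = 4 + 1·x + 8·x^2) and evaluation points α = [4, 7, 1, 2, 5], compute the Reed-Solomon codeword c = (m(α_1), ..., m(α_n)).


c = [4, 7, 2, 5, 0]

Message polynomial: m(x) = 4 + 1·x + 8·x^2 (mod 11).
For each evaluation point α_i, compute m(α_i) mod 11:
  α_1 = 4: Horner steps 8 → 0 → 4, so m(4) = 4.
  α_2 = 7: Horner steps 8 → 2 → 7, so m(7) = 7.
  α_3 = 1: Horner steps 8 → 9 → 2, so m(1) = 2.
  α_4 = 2: Horner steps 8 → 6 → 5, so m(2) = 5.
  α_5 = 5: Horner steps 8 → 8 → 0, so m(5) = 0.
Codeword c = [4, 7, 2, 5, 0] ∈ F_11^5.


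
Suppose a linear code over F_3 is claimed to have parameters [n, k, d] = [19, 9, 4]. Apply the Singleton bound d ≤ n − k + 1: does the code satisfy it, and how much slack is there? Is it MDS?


Singleton RHS = n − k + 1 = 11, slack = 7, bound satisfied, not MDS.

Singleton bound: d ≤ n − k + 1.
Here n = 19, k = 9, so n − k + 1 = 11.
Given d = 4, check d ≤ 11: YES.
Slack = (n − k + 1) − d = 7.
The code is NOT MDS (slack = 7 > 0).
Description: the claimed parameters are [19, 9, 4]_3; such a code would be non-MDS.


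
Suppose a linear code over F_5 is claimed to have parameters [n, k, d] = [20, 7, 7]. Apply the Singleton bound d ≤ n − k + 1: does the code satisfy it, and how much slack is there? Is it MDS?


Singleton RHS = n − k + 1 = 14, slack = 7, bound satisfied, not MDS.

Singleton bound: d ≤ n − k + 1.
Here n = 20, k = 7, so n − k + 1 = 14.
Given d = 7, check d ≤ 14: YES.
Slack = (n − k + 1) − d = 7.
The code is NOT MDS (slack = 7 > 0).
Description: the claimed parameters are [20, 7, 7]_5; such a code would be non-MDS.


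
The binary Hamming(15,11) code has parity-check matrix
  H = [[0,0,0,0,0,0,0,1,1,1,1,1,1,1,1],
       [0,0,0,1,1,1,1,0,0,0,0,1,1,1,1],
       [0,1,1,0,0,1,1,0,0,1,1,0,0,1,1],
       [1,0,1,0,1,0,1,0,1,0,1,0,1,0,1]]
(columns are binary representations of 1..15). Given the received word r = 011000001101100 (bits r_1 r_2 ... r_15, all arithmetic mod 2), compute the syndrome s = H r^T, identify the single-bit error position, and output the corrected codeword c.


s = (0, 0, 1, 1)^T, error position = 3, corrected codeword c = 010000001101100

Compute s = H r^T mod 2 one row at a time:
  s_1 = 0 + 1 + 1 + 0 + 1 + 1 + 0 + 0 = 4 ≡ 0 (mod 2).
  s_2 = 0 + 0 + 0 + 0 + 1 + 1 + 0 + 0 = 2 ≡ 0 (mod 2).
  s_3 = 1 + 1 + 0 + 0 + 1 + 0 + 0 + 0 = 3 ≡ 1 (mod 2).
  s_4 = 0 + 1 + 0 + 0 + 1 + 0 + 1 + 0 = 3 ≡ 1 (mod 2).
s = (0, 0, 1, 1)^T — this equals column 3 of H (binary 0011), so error is at position 3.
Correct: flip bit 3 of r = 011000001101100 to get c = 010000001101100.


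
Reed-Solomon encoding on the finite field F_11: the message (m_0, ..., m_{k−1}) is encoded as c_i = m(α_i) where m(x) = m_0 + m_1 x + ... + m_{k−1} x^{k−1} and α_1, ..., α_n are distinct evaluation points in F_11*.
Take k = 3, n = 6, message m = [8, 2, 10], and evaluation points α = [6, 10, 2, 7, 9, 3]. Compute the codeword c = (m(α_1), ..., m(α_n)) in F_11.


c = [6, 5, 8, 6, 0, 5]

Message polynomial: m(x) = 8 + 2·x + 10·x^2 (mod 11).
For each evaluation point α_i, compute m(α_i) mod 11:
  α_1 = 6: Horner steps 10 → 7 → 6, so m(6) = 6.
  α_2 = 10: Horner steps 10 → 3 → 5, so m(10) = 5.
  α_3 = 2: Horner steps 10 → 0 → 8, so m(2) = 8.
  α_4 = 7: Horner steps 10 → 6 → 6, so m(7) = 6.
  α_5 = 9: Horner steps 10 → 4 → 0, so m(9) = 0.
  α_6 = 3: Horner steps 10 → 10 → 5, so m(3) = 5.
Codeword c = [6, 5, 8, 6, 0, 5] ∈ F_11^6.


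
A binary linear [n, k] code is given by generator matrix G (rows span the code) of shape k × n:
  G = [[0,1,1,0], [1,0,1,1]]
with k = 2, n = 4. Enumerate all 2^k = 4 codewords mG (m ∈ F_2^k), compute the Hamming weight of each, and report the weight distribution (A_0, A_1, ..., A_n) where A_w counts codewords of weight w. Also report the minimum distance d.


Weight distribution: A_0 = 1, A_2 = 1, A_3 = 2. Minimum distance d = 2.

Enumerate all 2^2 = 4 messages m ∈ F_2^2.
For each, compute codeword c = mG in F_2^4, then tally its weight.
  m = 00 → c = 0000, weight = 0.
  m = 10 → c = 0110, weight = 2.
  m = 01 → c = 1011, weight = 3.
  m = 11 → c = 1101, weight = 3.
Tally weights:
  weight 0: 1 codewords.
  weight 2: 1 codewords.
  weight 3: 2 codewords.
Minimum distance d = smallest w > 0 with A_w > 0 = 2.
Sanity: Σ A_w = 4 = 2^2 = 4 ✓.


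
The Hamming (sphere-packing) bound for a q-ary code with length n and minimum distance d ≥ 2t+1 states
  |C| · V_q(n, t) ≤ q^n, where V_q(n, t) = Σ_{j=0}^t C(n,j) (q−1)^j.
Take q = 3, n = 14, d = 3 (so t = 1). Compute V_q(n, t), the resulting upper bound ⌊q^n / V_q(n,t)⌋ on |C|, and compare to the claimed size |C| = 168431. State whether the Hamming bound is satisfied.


V_q(n, t) = 29, q^n = 4782969, Hamming bound = 164929, |C| = 168431 > bound (violated).

Step 1: Compute V_q(n, t) = Σ_{j=0}^1 C(n, j) (q−1)^j.
  j = 0: C(14,0)·(2)^0 = 1·1 = 1.
  j = 1: C(14,1)·(2)^1 = 14·2 = 28.
  V_q(n, t) = 1 + 28 = 29.
Step 2: q^n = 3^14 = 4782969.
Step 3: Hamming bound ⌊q^n / V_q(n,t)⌋ = ⌊4782969/29⌋ = 164929.
Step 4: Compare |C| = 168431 to 164929: violated.
The claimed |C| lies above the Hamming bound, so no 3-ary code of length 14 with d ≥ 3 can have 168431 codewords.


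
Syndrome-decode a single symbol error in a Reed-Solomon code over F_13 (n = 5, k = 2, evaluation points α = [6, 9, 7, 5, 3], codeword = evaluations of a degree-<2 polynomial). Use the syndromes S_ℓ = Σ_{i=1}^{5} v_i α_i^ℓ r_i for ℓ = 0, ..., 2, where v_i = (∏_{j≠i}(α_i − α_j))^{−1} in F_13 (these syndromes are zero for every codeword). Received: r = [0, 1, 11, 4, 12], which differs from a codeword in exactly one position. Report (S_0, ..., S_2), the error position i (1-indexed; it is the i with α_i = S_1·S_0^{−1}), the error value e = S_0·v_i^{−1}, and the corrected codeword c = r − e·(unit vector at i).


S = (8, 4, 2), error at position 3, error magnitude e = 2, c = [0, 1, 9, 4, 12].

Step 1: column multipliers v_i = (∏_{j≠i}(α_i − α_j))^{−1} mod 13.
  i = 1 (α = 6): (6−9)(6−7)(6−5)(6−3) = (−3)·(−1)·1·3 = 9 ≡ 9, so v_1 = 9^{−1} = 3 (mod 13).
  i = 2 (α = 9): (9−6)(9−7)(9−5)(9−3) = 3·2·4·6 = 144 ≡ 1, so v_2 = 1^{−1} = 1 (mod 13).
  i = 3 (α = 7): (7−6)(7−9)(7−5)(7−3) = 1·(−2)·2·4 = −16 ≡ 10, so v_3 = 10^{−1} = 4 (mod 13).
  i = 4 (α = 5): (5−6)(5−9)(5−7)(5−3) = (−1)·(−4)·(−2)·2 = −16 ≡ 10, so v_4 = 10^{−1} = 4 (mod 13).
  i = 5 (α = 3): (3−6)(3−9)(3−7)(3−5) = (−3)·(−6)·(−4)·(−2) = 144 ≡ 1, so v_5 = 1^{−1} = 1 (mod 13).
  v = [3, 1, 4, 4, 1].
Step 2: syndromes of r = [0, 1, 11, 4, 12] (all sums mod 13).
  S_0 = Σ v_i r_i = 3·0 + 1·1 + 4·11 + 4·4 + 1·12 = 73 ≡ 8.
  S_1 = Σ v_i α_i r_i = 3·6·0 + 1·9·1 + 4·7·11 + 4·5·4 + 1·3·12 = 433 ≡ 4.
  α_i^2 mod 13 = [10, 3, 10, 12, 9].
  S_2 = Σ v_i α_i^2 r_i = 3·10·0 + 1·3·1 + 4·10·11 + 4·12·4 + 1·9·12 = 743 ≡ 2.
  S = (8, 4, 2) ≠ 0, so r is not a codeword (an error is present).
Step 3: locate the error. For a single error e at position i, S_ℓ = v_i·e·α_i^ℓ, so α_err = S_1/S_0.
  S_0^{−1} = 8^{−1} = 5 (mod 13), so α_err = 4·5 = 20 ≡ 7 = α_3. Error position i = 3.
  Consistency check: S_2/S_1 = 2·10 = 20 ≡ 7 = α_err ✓ (single-error assumption holds).
Step 4: error magnitude e = S_0/v_3 = S_0·∏_{j≠3}(α_3 − α_j) = 8·10 = 80 ≡ 2 (mod 13).
Step 5: correct position 3: c_3 = r_3 − e = 11 − 2 ≡ 9 (mod 13). Hence c = [0, 1, 9, 4, 12].
  Check: interpolating c through the α_i gives m(x) = 11 + 9·x (degree < 2) with m(α_i) = c_i for every i, so c is indeed a codeword.


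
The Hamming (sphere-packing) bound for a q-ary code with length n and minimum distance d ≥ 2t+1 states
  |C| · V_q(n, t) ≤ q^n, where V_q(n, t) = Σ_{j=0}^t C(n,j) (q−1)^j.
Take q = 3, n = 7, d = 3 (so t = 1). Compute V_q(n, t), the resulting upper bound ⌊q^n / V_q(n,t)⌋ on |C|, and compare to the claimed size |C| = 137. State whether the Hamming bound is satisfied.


V_q(n, t) = 15, q^n = 2187, Hamming bound = 145, |C| = 137 ≤ bound (satisfied).

Step 1: Compute V_q(n, t) = Σ_{j=0}^1 C(n, j) (q−1)^j.
  j = 0: C(7,0)·(2)^0 = 1·1 = 1.
  j = 1: C(7,1)·(2)^1 = 7·2 = 14.
  V_q(n, t) = 1 + 14 = 15.
Step 2: q^n = 3^7 = 2187.
Step 3: Hamming bound ⌊q^n / V_q(n,t)⌋ = ⌊2187/15⌋ = 145.
Step 4: Compare |C| = 137 to 145: satisfied.
The claimed |C| lies below the Hamming bound.


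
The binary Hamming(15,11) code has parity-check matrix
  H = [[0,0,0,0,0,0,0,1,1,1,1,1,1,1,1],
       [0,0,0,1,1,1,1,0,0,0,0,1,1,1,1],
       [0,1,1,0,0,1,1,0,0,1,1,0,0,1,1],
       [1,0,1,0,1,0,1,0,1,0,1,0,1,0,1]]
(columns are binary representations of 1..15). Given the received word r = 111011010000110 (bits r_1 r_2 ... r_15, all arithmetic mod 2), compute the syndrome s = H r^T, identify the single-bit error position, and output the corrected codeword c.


s = (1, 0, 0, 0)^T, error position = 8, corrected codeword c = 111011000000110

Compute s = H r^T mod 2 one row at a time:
  s_1 = 1 + 0 + 0 + 0 + 0 + 1 + 1 + 0 = 3 ≡ 1 (mod 2).
  s_2 = 0 + 1 + 1 + 0 + 0 + 1 + 1 + 0 = 4 ≡ 0 (mod 2).
  s_3 = 1 + 1 + 1 + 0 + 0 + 0 + 1 + 0 = 4 ≡ 0 (mod 2).
  s_4 = 1 + 1 + 1 + 0 + 0 + 0 + 1 + 0 = 4 ≡ 0 (mod 2).
s = (1, 0, 0, 0)^T — this equals column 8 of H (binary 1000), so error is at position 8.
Correct: flip bit 8 of r = 111011010000110 to get c = 111011000000110.


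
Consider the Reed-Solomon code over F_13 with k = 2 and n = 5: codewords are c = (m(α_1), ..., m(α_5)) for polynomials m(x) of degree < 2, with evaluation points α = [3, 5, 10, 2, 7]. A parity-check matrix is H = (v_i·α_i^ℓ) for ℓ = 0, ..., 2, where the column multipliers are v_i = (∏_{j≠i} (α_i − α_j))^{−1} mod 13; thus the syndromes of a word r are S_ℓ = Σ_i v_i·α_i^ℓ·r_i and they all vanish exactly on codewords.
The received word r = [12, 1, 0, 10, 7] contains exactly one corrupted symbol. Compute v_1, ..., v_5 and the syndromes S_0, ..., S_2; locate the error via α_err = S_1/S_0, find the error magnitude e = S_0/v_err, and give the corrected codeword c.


S = (3, 2, 10), error at position 2, error magnitude e = 11, c = [12, 3, 0, 10, 7].

Step 1: column multipliers v_i = (∏_{j≠i}(α_i − α_j))^{−1} mod 13.
  i = 1 (α = 3): (3−5)(3−10)(3−2)(3−7) = (−2)·(−7)·1·(−4) = −56 ≡ 9, so v_1 = 9^{−1} = 3 (mod 13).
  i = 2 (α = 5): (5−3)(5−10)(5−2)(5−7) = 2·(−5)·3·(−2) = 60 ≡ 8, so v_2 = 8^{−1} = 5 (mod 13).
  i = 3 (α = 10): (10−3)(10−5)(10−2)(10−7) = 7·5·8·3 = 840 ≡ 8, so v_3 = 8^{−1} = 5 (mod 13).
  i = 4 (α = 2): (2−3)(2−5)(2−10)(2−7) = (−1)·(−3)·(−8)·(−5) = 120 ≡ 3, so v_4 = 3^{−1} = 9 (mod 13).
  i = 5 (α = 7): (7−3)(7−5)(7−10)(7−2) = 4·2·(−3)·5 = −120 ≡ 10, so v_5 = 10^{−1} = 4 (mod 13).
  v = [3, 5, 5, 9, 4].
Step 2: syndromes of r = [12, 1, 0, 10, 7] (all sums mod 13).
  S_0 = Σ v_i r_i = 3·12 + 5·1 + 5·0 + 9·10 + 4·7 = 159 ≡ 3.
  S_1 = Σ v_i α_i r_i = 3·3·12 + 5·5·1 + 5·10·0 + 9·2·10 + 4·7·7 = 509 ≡ 2.
  α_i^2 mod 13 = [9, 12, 9, 4, 10].
  S_2 = Σ v_i α_i^2 r_i = 3·9·12 + 5·12·1 + 5·9·0 + 9·4·10 + 4·10·7 = 1024 ≡ 10.
  S = (3, 2, 10) ≠ 0, so r is not a codeword (an error is present).
Step 3: locate the error. For a single error e at position i, S_ℓ = v_i·e·α_i^ℓ, so α_err = S_1/S_0.
  S_0^{−1} = 3^{−1} = 9 (mod 13), so α_err = 2·9 = 18 ≡ 5 = α_2. Error position i = 2.
  Consistency check: S_2/S_1 = 10·7 = 70 ≡ 5 = α_err ✓ (single-error assumption holds).
Step 4: error magnitude e = S_0/v_2 = S_0·∏_{j≠2}(α_2 − α_j) = 3·8 = 24 ≡ 11 (mod 13).
Step 5: correct position 2: c_2 = r_2 − e = 1 − 11 ≡ 3 (mod 13). Hence c = [12, 3, 0, 10, 7].
  Check: interpolating c through the α_i gives m(x) = 6 + 2·x (degree < 2) with m(α_i) = c_i for every i, so c is indeed a codeword.


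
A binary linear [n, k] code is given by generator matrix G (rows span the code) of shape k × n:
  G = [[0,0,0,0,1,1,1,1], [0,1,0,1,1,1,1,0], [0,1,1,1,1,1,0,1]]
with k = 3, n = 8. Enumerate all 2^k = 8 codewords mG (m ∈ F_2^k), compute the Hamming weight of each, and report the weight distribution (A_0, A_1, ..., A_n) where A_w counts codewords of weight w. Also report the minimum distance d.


Weight distribution: A_0 = 1, A_3 = 3, A_4 = 2, A_5 = 1, A_6 = 1. Minimum distance d = 3.

Enumerate all 2^3 = 8 messages m ∈ F_2^3.
For each, compute codeword c = mG in F_2^8, then tally its weight.
  m = 000 → c = 00000000, weight = 0.
  m = 100 → c = 00001111, weight = 4.
  m = 010 → c = 01011110, weight = 5.
  m = 110 → c = 01010001, weight = 3.
  m = 001 → c = 01111101, weight = 6.
  m = 101 → c = 01110010, weight = 4.
  m = 011 → c = 00100011, weight = 3.
  m = 111 → c = 00101100, weight = 3.
Tally weights:
  weight 0: 1 codewords.
  weight 3: 3 codewords.
  weight 4: 2 codewords.
  weight 5: 1 codewords.
  weight 6: 1 codewords.
Minimum distance d = smallest w > 0 with A_w > 0 = 3.
Sanity: Σ A_w = 8 = 2^3 = 8 ✓.


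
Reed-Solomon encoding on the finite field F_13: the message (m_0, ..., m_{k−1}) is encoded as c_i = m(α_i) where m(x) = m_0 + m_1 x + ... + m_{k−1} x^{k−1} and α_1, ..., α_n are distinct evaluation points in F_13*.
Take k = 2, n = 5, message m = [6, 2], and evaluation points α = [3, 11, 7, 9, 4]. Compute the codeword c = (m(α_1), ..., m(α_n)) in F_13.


c = [12, 2, 7, 11, 1]

Message polynomial: m(x) = 6 + 2·x (mod 13).
For each evaluation point α_i, compute m(α_i) mod 13:
  α_1 = 3: Horner steps 2 → 12, so m(3) = 12.
  α_2 = 11: Horner steps 2 → 2, so m(11) = 2.
  α_3 = 7: Horner steps 2 → 7, so m(7) = 7.
  α_4 = 9: Horner steps 2 → 11, so m(9) = 11.
  α_5 = 4: Horner steps 2 → 1, so m(4) = 1.
Codeword c = [12, 2, 7, 11, 1] ∈ F_13^5.


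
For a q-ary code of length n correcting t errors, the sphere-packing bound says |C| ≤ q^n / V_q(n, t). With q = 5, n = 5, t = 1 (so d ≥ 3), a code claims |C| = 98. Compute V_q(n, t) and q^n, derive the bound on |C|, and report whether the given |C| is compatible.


V_q(n, t) = 21, q^n = 3125, Hamming bound = 148, |C| = 98 ≤ bound (satisfied).

Step 1: Compute V_q(n, t) = Σ_{j=0}^1 C(n, j) (q−1)^j.
  j = 0: C(5,0)·(4)^0 = 1·1 = 1.
  j = 1: C(5,1)·(4)^1 = 5·4 = 20.
  V_q(n, t) = 1 + 20 = 21.
Step 2: q^n = 5^5 = 3125.
Step 3: Hamming bound ⌊q^n / V_q(n,t)⌋ = ⌊3125/21⌋ = 148.
Step 4: Compare |C| = 98 to 148: satisfied.
The claimed |C| lies below the Hamming bound.


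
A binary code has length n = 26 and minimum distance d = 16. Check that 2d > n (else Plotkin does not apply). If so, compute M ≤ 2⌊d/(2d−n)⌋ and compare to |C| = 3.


Plotkin bound M ≤ 4; given |C| = 3 ≤ bound (satisfied).

Check applicability: 2d = 32, n = 26.
2d − n = 6 > 0, so Plotkin applies.
Compute d/(2d−n) = 16/6 ≈ 2.6667.
⌊d/(2d−n)⌋ = 2.
Plotkin bound: M ≤ 2·2 = 4.
Given |C| = 3, check: satisfied.
This |C| is below the Plotkin bound.


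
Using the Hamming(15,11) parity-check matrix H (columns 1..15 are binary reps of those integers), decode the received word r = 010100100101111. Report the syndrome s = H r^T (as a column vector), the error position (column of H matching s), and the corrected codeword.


s = (1, 0, 1, 1)^T, error position = 11, corrected codeword c = 010100100111111

Compute s = H r^T mod 2 one row at a time:
  s_1 = 0 + 0 + 1 + 0 + 1 + 1 + 1 + 1 = 5 ≡ 1 (mod 2).
  s_2 = 1 + 0 + 0 + 1 + 1 + 1 + 1 + 1 = 6 ≡ 0 (mod 2).
  s_3 = 1 + 0 + 0 + 1 + 1 + 0 + 1 + 1 = 5 ≡ 1 (mod 2).
  s_4 = 0 + 0 + 0 + 1 + 0 + 0 + 1 + 1 = 3 ≡ 1 (mod 2).
s = (1, 0, 1, 1)^T — this equals column 11 of H (binary 1011), so error is at position 11.
Correct: flip bit 11 of r = 010100100101111 to get c = 010100100111111.


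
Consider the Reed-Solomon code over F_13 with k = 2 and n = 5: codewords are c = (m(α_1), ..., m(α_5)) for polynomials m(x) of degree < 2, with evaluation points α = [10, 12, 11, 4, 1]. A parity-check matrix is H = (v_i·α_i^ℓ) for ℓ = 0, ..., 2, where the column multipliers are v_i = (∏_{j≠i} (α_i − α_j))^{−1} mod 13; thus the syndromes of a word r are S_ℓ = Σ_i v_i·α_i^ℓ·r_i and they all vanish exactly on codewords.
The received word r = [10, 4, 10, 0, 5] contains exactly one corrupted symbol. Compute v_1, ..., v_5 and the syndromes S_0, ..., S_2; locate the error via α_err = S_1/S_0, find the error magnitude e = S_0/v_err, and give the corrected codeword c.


S = (5, 11, 6), error at position 1, error magnitude e = 7, c = [3, 4, 10, 0, 5].

Step 1: column multipliers v_i = (∏_{j≠i}(α_i − α_j))^{−1} mod 13.
  i = 1 (α = 10): (10−12)(10−11)(10−4)(10−1) = (−2)·(−1)·6·9 = 108 ≡ 4, so v_1 = 4^{−1} = 10 (mod 13).
  i = 2 (α = 12): (12−10)(12−11)(12−4)(12−1) = 2·1·8·11 = 176 ≡ 7, so v_2 = 7^{−1} = 2 (mod 13).
  i = 3 (α = 11): (11−10)(11−12)(11−4)(11−1) = 1·(−1)·7·10 = −70 ≡ 8, so v_3 = 8^{−1} = 5 (mod 13).
  i = 4 (α = 4): (4−10)(4−12)(4−11)(4−1) = (−6)·(−8)·(−7)·3 = −1008 ≡ 6, so v_4 = 6^{−1} = 11 (mod 13).
  i = 5 (α = 1): (1−10)(1−12)(1−11)(1−4) = (−9)·(−11)·(−10)·(−3) = 2970 ≡ 6, so v_5 = 6^{−1} = 11 (mod 13).
  v = [10, 2, 5, 11, 11].
Step 2: syndromes of r = [10, 4, 10, 0, 5] (all sums mod 13).
  S_0 = Σ v_i r_i = 10·10 + 2·4 + 5·10 + 11·0 + 11·5 = 213 ≡ 5.
  S_1 = Σ v_i α_i r_i = 10·10·10 + 2·12·4 + 5·11·10 + 11·4·0 + 11·1·5 = 1701 ≡ 11.
  α_i^2 mod 13 = [9, 1, 4, 3, 1].
  S_2 = Σ v_i α_i^2 r_i = 10·9·10 + 2·1·4 + 5·4·10 + 11·3·0 + 11·1·5 = 1163 ≡ 6.
  S = (5, 11, 6) ≠ 0, so r is not a codeword (an error is present).
Step 3: locate the error. For a single error e at position i, S_ℓ = v_i·e·α_i^ℓ, so α_err = S_1/S_0.
  S_0^{−1} = 5^{−1} = 8 (mod 13), so α_err = 11·8 = 88 ≡ 10 = α_1. Error position i = 1.
  Consistency check: S_2/S_1 = 6·6 = 36 ≡ 10 = α_err ✓ (single-error assumption holds).
Step 4: error magnitude e = S_0/v_1 = S_0·∏_{j≠1}(α_1 − α_j) = 5·4 = 20 ≡ 7 (mod 13).
Step 5: correct position 1: c_1 = r_1 − e = 10 − 7 ≡ 3 (mod 13). Hence c = [3, 4, 10, 0, 5].
  Check: interpolating c through the α_i gives m(x) = 11 + 7·x (degree < 2) with m(α_i) = c_i for every i, so c is indeed a codeword.
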